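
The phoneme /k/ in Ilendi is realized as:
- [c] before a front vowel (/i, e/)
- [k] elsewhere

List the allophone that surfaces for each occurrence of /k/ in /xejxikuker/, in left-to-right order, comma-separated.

Occurrence 1 (position 6): no conditioning environment matches → elsewhere allophone [k].
Occurrence 2 (position 8): before a front vowel (/i, e/) → [c].

[k], [c]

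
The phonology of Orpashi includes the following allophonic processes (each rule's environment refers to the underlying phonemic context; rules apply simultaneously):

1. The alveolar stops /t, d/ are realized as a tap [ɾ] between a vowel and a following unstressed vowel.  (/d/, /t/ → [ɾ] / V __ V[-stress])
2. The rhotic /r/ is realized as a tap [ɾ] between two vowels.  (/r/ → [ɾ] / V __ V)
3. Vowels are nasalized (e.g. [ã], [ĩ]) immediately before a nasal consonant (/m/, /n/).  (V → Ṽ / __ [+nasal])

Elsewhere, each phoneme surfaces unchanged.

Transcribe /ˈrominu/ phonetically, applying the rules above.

/r/ (word-initial) fails the environment for rule 2, so it stays [r].
/o/ meets the environment for rule 3 (before a nasal consonant) → [õ].
/m/ — not in any rule's target class → [m].
/i/ (between /m/ and /n/) occurs before a nasal consonant → [ĩ] by rule 3.
/n/ — not in any rule's target class → [n].
/u/ (word-final): rule 3 targets it, but not before a nasal consonant → unchanged [u].

[ˈrõmĩnu]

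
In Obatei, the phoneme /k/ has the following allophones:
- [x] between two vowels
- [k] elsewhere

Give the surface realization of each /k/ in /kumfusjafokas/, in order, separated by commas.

Occurrence 1 (position 1): no conditioning environment matches → elsewhere allophone [k].
Occurrence 2 (position 11): between two vowels → [x].

[k], [x]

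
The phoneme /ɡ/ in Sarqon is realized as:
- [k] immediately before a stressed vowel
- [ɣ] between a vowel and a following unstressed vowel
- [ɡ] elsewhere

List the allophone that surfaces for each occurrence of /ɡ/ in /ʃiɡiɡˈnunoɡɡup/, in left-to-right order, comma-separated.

[ɣ], [ɡ], [ɡ], [ɡ]

Occurrence 1 (position 3): between a vowel and a following unstressed vowel → [ɣ].
Occurrence 2 (position 5): no conditioning environment matches → elsewhere allophone [ɡ].
Occurrence 3 (position 10): no conditioning environment matches → elsewhere allophone [ɡ].
Occurrence 4 (position 11): no conditioning environment matches → elsewhere allophone [ɡ].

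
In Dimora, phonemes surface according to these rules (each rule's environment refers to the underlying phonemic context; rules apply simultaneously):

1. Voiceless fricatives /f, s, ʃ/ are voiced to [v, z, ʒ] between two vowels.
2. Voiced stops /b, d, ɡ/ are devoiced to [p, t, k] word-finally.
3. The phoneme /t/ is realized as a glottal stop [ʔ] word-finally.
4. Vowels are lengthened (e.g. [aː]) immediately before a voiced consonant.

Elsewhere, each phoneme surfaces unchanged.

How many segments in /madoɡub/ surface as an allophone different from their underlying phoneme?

4

Segments that undergo a rule: /a/ → [aː] (rule 4); /o/ → [oː] (rule 4); /u/ → [uː] (rule 4); /b/ → [p] (rule 2).
All other segments surface unchanged.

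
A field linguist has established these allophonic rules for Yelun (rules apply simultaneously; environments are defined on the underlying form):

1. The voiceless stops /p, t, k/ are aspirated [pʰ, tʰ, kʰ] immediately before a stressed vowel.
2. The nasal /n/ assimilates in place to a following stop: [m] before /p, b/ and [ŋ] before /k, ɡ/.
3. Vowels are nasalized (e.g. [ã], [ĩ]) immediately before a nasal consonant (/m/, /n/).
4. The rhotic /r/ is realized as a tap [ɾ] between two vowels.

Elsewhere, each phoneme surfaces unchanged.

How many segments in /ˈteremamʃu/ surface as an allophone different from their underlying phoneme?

4

Segments that undergo a rule: /t/ → [tʰ] (rule 1); /r/ → [ɾ] (rule 4); /e/ → [ẽ] (rule 3); /a/ → [ã] (rule 3).
All other segments surface unchanged.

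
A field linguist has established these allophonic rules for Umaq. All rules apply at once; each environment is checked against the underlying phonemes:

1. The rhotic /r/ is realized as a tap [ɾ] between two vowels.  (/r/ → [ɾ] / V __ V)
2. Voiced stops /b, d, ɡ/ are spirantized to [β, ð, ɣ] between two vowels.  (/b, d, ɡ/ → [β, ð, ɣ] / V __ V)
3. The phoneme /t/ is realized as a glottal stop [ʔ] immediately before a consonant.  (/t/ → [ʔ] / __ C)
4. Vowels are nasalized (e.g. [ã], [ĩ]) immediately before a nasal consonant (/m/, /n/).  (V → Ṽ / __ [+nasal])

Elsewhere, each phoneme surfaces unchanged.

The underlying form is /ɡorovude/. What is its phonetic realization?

[ɡoɾovuðe]

/ɡ/ (word-initial) fails the environment for rule 2, so it stays [ɡ].
/o/ (between /ɡ/ and /r/): rule 4 targets it, but not before a nasal consonant → unchanged [o].
/r/ (between /o/ and /o/): between two vowels, so rule 1 applies → [ɾ].
/o/ — between /r/ and /v/; rule 4 does not apply here → [o].
/v/ (between /o/ and /u/) is unaffected → [v].
/u/ (between /v/ and /d/): rule 4 targets it, but not before a nasal consonant → unchanged [u].
/d/ (between /u/ and /e/) occurs between two vowels → [ð] by rule 2.
/e/ — word-final; rule 4 does not apply here → [e].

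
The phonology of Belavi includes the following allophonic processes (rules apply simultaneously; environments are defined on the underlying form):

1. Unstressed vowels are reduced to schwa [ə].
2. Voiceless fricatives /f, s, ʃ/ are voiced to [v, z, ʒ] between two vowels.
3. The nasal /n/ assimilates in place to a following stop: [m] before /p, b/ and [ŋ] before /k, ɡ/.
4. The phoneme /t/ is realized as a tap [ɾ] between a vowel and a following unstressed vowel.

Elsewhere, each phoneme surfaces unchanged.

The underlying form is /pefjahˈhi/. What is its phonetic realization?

/p/ — not in any rule's target class → [p].
/e/ — between /p/ and /f/, in an unstressed syllable — surfaces as [ə] (rule 1).
/f/ (between /e/ and /j/) fails the environment for rule 2, so it stays [f].
/j/ (between /f/ and /a/) is unaffected → [j].
Rule 1 applies to /a/ (between /j/ and /h/: in an unstressed syllable) → [ə].
/h/ (between /a/ and /h/): no rule targets it → [h].
/h/ stays [h].
/i/ (word-final) is in the target of rule 1 but the environment (in an unstressed syllable) is not met → [i].

[pəfjəhˈhi]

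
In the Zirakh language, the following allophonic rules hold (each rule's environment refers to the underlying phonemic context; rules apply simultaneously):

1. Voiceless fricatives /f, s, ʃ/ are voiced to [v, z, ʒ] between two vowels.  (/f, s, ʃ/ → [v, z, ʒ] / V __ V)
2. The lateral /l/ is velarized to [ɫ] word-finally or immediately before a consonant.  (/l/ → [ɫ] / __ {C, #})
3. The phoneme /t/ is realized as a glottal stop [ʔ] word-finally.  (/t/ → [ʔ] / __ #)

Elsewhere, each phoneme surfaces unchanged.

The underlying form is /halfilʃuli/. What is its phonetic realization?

[haɫfiɫʃuli]

Rule 2 applies to /l/ (between /a/ and /f/: word-finally or immediately before a consonant) → [ɫ].
/f/ — between /l/ and /i/; rule 1 does not apply here → [f].
/l/ — between /i/ and /ʃ/, word-finally or immediately before a consonant — surfaces as [ɫ] (rule 2).
/ʃ/ — between /l/ and /u/; rule 1 does not apply here → [ʃ].
/l/ (between /u/ and /i/) is in the target of rule 2 but the environment (word-finally or immediately before a consonant) is not met → [l].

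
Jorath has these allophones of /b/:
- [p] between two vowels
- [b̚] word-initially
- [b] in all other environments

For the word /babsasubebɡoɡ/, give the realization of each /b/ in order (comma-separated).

[b̚], [b], [p], [b]

Occurrence 1 (position 1): word-initially → [b̚].
Occurrence 2 (position 3): no conditioning environment matches → elsewhere allophone [b].
Occurrence 3 (position 8): between two vowels → [p].
Occurrence 4 (position 10): no conditioning environment matches → elsewhere allophone [b].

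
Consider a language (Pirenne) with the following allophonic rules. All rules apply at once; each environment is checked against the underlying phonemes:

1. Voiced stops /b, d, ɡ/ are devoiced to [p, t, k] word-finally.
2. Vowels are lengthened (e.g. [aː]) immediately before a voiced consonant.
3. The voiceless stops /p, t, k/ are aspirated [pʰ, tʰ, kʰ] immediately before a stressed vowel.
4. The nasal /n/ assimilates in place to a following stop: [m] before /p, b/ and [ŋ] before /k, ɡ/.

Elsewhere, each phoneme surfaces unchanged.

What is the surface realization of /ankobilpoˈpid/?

[aːŋkoːbiːlpoˈpʰiːt]

Rule 2 applies to /a/ (word-initial: before a voiced consonant) → [aː].
/n/ (between /a/ and /k/) occurs before a labial or velar stop → [ŋ] by rule 4.
/k/ (between /n/ and /o/) is in the target of rule 3 but the environment (immediately before a stressed vowel) is not met → [k].
/o/ — between /k/ and /b/, before a voiced consonant — surfaces as [oː] (rule 2).
/b/ (between /o/ and /i/): rule 1 targets it, but not word-finally → unchanged [b].
/i/ — between /b/ and /l/, before a voiced consonant — surfaces as [iː] (rule 2).
/l/ stays [l].
/p/ (between /l/ and /o/) fails the environment for rule 3, so it stays [p].
/o/ (between /p/ and /p/) fails the environment for rule 2, so it stays [o].
/p/ (between /o/ and /i/) occurs immediately before a stressed vowel → [pʰ] by rule 3.
/i/ (between /p/ and /d/) occurs before a voiced consonant → [iː] by rule 2.
/d/ (word-final): word-finally, so rule 1 applies → [t].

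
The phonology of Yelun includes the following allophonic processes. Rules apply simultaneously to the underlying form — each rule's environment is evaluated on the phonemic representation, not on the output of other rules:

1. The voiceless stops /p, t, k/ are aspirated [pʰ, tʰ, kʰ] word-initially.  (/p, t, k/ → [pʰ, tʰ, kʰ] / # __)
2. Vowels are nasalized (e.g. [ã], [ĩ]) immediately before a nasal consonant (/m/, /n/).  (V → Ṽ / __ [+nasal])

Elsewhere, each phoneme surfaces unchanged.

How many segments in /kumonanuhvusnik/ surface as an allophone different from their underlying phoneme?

4

Segments that undergo a rule: /k/ → [kʰ] (rule 1); /u/ → [ũ] (rule 2); /o/ → [õ] (rule 2); /a/ → [ã] (rule 2).
All other segments surface unchanged.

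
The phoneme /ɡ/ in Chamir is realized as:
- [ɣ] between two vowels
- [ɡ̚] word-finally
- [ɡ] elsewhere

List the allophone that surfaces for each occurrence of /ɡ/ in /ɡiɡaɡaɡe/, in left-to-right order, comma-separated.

Occurrence 1 (position 1): no conditioning environment matches → elsewhere allophone [ɡ].
Occurrence 2 (position 3): between two vowels → [ɣ].
Occurrence 3 (position 5): between two vowels → [ɣ].
Occurrence 4 (position 7): between two vowels → [ɣ].

[ɡ], [ɣ], [ɣ], [ɣ]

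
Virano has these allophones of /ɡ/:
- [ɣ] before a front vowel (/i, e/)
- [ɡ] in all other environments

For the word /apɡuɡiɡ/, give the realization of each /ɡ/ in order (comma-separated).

[ɡ], [ɣ], [ɡ]

Occurrence 1 (position 3): no conditioning environment matches → elsewhere allophone [ɡ].
Occurrence 2 (position 5): before a front vowel (/i, e/) → [ɣ].
Occurrence 3 (position 7): no conditioning environment matches → elsewhere allophone [ɡ].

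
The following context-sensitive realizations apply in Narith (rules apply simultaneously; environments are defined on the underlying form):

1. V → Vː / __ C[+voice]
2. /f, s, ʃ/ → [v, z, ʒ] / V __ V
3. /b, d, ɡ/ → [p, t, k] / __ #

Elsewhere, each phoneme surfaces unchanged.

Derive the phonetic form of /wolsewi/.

[woːlseːwi]

/w/ stays [w].
Rule 1 applies to /o/ (between /w/ and /l/: before a voiced consonant) → [oː].
/l/ (between /o/ and /s/): no rule targets it → [l].
/s/ (between /l/ and /e/) is in the target of rule 2 but the environment (between two vowels) is not met → [s].
/e/ — between /s/ and /w/, before a voiced consonant — surfaces as [eː] (rule 1).
/w/ — not in any rule's target class → [w].
/i/ (word-final) fails the environment for rule 1, so it stays [i].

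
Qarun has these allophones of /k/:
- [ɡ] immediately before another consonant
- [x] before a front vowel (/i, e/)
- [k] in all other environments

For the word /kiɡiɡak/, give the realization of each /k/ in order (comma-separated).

[x], [k]

Occurrence 1 (position 1): before a front vowel (/i, e/) → [x].
Occurrence 2 (position 7): no conditioning environment matches → elsewhere allophone [k].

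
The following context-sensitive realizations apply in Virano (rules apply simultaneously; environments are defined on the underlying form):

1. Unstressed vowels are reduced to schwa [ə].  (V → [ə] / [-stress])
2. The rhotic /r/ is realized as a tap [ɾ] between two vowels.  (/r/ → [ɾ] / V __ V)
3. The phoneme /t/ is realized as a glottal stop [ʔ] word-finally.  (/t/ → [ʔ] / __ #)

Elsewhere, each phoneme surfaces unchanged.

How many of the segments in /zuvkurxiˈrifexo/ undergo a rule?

6

Segments that undergo a rule: /u/ → [ə] (rule 1); /u/ → [ə] (rule 1); /i/ → [ə] (rule 1); /r/ → [ɾ] (rule 2); /e/ → [ə] (rule 1); /o/ → [ə] (rule 1).
All other segments surface unchanged.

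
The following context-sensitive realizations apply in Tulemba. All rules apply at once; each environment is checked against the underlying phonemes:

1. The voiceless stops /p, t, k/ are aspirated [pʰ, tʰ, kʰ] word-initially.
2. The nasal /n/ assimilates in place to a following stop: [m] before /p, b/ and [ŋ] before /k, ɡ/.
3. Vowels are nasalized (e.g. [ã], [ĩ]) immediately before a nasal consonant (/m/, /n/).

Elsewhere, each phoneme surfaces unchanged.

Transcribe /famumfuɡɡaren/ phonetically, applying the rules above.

[fãmũmfuɡɡarẽn]

/f/ stays [f].
/a/ meets the environment for rule 3 (before a nasal consonant) → [ã].
/m/ stays [m].
/u/ — between /m/ and /m/, before a nasal consonant — surfaces as [ũ] (rule 3).
/m/ (between /u/ and /f/) is unaffected → [m].
/f/ (between /m/ and /u/): no rule targets it → [f].
/u/ (between /f/ and /ɡ/) fails the environment for rule 3, so it stays [u].
/ɡ/ (between /u/ and /ɡ/): no rule targets it → [ɡ].
/ɡ/ (between /ɡ/ and /a/) is unaffected → [ɡ].
/a/ (between /ɡ/ and /r/) fails the environment for rule 3, so it stays [a].
/r/ (between /a/ and /e/) is unaffected → [r].
/e/ meets the environment for rule 3 (before a nasal consonant) → [ẽ].
/n/ (word-final) fails the environment for rule 2, so it stays [n].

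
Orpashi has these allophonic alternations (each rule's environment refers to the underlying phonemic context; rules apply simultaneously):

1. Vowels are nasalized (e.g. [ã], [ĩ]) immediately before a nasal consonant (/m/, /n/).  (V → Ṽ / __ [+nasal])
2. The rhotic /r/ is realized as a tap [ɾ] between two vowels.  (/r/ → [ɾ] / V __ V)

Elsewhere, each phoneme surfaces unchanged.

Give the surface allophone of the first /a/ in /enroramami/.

[ã]

/a/ (between /r/ and /m/): before a nasal consonant, so rule 1 applies → [ã].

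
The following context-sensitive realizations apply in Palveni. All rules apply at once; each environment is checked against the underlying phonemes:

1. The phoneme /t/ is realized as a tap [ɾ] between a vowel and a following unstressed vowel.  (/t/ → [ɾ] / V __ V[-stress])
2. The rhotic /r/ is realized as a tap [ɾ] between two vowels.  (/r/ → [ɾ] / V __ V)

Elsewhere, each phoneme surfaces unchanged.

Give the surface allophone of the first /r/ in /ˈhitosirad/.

[ɾ]

Rule 2 applies to /r/ (between /i/ and /a/: between two vowels) → [ɾ].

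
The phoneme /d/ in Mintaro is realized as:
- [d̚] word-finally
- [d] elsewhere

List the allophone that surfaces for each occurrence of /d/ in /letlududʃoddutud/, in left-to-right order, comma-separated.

[d], [d], [d], [d], [d̚]

Occurrence 1 (position 6): no conditioning environment matches → elsewhere allophone [d].
Occurrence 2 (position 8): no conditioning environment matches → elsewhere allophone [d].
Occurrence 3 (position 11): no conditioning environment matches → elsewhere allophone [d].
Occurrence 4 (position 12): no conditioning environment matches → elsewhere allophone [d].
Occurrence 5 (position 16): word-finally → [d̚].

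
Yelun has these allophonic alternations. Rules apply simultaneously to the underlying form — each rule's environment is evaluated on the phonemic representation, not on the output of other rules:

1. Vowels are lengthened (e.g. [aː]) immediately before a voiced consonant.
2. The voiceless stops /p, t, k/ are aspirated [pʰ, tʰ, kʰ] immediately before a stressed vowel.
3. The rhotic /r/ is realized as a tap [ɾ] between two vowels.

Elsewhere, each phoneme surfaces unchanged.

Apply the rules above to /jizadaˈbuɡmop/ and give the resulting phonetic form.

[jiːzaːdaːˈbuːɡmop]

/j/ stays [j].
/i/ — between /j/ and /z/, before a voiced consonant — surfaces as [iː] (rule 1).
/z/ (between /i/ and /a/) is unaffected → [z].
/a/ (between /z/ and /d/): before a voiced consonant, so rule 1 applies → [aː].
/d/ (between /a/ and /a/) is unaffected → [d].
/a/ (between /d/ and /b/) occurs before a voiced consonant → [aː] by rule 1.
/b/ stays [b].
/u/ (between /b/ and /ɡ/): before a voiced consonant, so rule 1 applies → [uː].
/ɡ/ stays [ɡ].
/m/ stays [m].
/o/ (between /m/ and /p/) fails the environment for rule 1, so it stays [o].
/p/ (word-final) is in the target of rule 2 but the environment (immediately before a stressed vowel) is not met → [p].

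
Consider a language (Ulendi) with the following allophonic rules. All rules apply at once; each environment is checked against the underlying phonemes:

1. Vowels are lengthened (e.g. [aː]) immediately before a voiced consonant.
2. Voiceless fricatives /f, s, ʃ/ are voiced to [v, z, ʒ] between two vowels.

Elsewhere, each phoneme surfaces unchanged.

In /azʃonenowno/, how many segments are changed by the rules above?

Segments that undergo a rule: /a/ → [aː] (rule 1); /o/ → [oː] (rule 1); /e/ → [eː] (rule 1); /o/ → [oː] (rule 1).
All other segments surface unchanged.

4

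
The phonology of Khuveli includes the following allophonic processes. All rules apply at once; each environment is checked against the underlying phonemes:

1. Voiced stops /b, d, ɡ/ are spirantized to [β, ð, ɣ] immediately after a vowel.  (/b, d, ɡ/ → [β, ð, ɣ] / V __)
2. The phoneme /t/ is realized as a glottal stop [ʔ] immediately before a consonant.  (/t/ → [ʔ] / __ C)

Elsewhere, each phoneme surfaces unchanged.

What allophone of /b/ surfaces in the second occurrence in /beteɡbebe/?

/b/ (between /ɡ/ and /e/) is in the target of rule 1 but the environment (immediately after a vowel) is not met → [b].

[b]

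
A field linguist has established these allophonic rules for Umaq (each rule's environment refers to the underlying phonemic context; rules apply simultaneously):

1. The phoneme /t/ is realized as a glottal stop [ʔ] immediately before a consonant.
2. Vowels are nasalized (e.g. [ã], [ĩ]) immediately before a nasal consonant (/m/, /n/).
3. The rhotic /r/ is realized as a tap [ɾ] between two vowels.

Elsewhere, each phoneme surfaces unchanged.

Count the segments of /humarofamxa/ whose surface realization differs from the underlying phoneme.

3

Segments that undergo a rule: /u/ → [ũ] (rule 2); /r/ → [ɾ] (rule 3); /a/ → [ã] (rule 2).
All other segments surface unchanged.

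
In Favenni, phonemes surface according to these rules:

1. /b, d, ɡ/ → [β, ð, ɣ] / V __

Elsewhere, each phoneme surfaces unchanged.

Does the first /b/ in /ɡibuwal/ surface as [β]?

Rule 1 applies to /b/ (between /i/ and /u/: immediately after a vowel) → [β].
The actual realization is [β], which matches [β].

Yes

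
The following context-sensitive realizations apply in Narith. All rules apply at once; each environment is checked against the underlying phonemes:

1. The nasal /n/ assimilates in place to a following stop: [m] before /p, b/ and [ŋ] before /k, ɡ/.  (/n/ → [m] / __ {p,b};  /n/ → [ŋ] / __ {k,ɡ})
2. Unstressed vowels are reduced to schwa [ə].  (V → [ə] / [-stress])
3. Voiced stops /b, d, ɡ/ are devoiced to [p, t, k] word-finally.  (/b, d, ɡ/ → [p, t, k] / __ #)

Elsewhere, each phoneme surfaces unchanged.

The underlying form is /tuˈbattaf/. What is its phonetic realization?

/t/ stays [t].
/u/ meets the environment for rule 2 (in an unstressed syllable) → [ə].
/b/ (between /u/ and /a/): rule 3 targets it, but not word-finally → unchanged [b].
/a/ (between /b/ and /t/): rule 2 targets it, but not in an unstressed syllable → unchanged [a].
/t/ (between /a/ and /t/): no rule targets it → [t].
/t/ (between /t/ and /a/) is unaffected → [t].
/a/ (between /t/ and /f/) occurs in an unstressed syllable → [ə] by rule 2.
/f/ (word-final): no rule targets it → [f].

[təˈbattəf]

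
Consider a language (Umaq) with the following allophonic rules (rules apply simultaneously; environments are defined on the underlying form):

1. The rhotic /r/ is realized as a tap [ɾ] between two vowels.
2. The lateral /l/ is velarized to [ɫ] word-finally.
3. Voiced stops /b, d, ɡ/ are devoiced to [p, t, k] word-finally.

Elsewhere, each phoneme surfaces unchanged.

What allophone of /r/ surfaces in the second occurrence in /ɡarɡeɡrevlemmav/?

/r/ (between /ɡ/ and /e/) fails the environment for rule 1, so it stays [r].

[r]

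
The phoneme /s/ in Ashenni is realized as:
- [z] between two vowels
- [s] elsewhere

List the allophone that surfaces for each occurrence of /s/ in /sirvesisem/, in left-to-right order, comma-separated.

[s], [z], [z]

Occurrence 1 (position 1): no conditioning environment matches → elsewhere allophone [s].
Occurrence 2 (position 6): between two vowels → [z].
Occurrence 3 (position 8): between two vowels → [z].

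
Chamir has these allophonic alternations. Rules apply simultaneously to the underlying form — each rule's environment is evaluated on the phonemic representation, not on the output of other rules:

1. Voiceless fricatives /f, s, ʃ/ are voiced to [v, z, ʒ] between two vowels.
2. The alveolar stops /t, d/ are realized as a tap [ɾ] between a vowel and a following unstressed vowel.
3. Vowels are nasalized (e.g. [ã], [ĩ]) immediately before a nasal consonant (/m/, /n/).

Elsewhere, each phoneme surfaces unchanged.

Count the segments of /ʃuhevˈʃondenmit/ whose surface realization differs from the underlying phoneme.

Segments that undergo a rule: /o/ → [õ] (rule 3); /e/ → [ẽ] (rule 3).
All other segments surface unchanged.

2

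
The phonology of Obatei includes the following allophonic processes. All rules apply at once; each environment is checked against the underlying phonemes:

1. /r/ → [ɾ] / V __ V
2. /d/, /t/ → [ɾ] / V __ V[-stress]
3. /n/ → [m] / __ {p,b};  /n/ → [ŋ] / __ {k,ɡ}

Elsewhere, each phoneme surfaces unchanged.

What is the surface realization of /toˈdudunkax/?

/t/ (word-initial): rule 2 targets it, but not between a vowel and a following unstressed vowel → unchanged [t].
/o/ stays [o].
/d/ (between /o/ and /u/): rule 2 targets it, but not between a vowel and a following unstressed vowel → unchanged [d].
/u/ stays [u].
/d/ — between /u/ and /u/, between a vowel and a following unstressed vowel — surfaces as [ɾ] (rule 2).
/u/ (between /d/ and /n/): no rule targets it → [u].
/n/ (between /u/ and /k/): before a labial or velar stop, so rule 3 applies → [ŋ].
/k/ stays [k].
/a/ — not in any rule's target class → [a].
/x/ (word-final) is unaffected → [x].

[toˈduɾuŋkax]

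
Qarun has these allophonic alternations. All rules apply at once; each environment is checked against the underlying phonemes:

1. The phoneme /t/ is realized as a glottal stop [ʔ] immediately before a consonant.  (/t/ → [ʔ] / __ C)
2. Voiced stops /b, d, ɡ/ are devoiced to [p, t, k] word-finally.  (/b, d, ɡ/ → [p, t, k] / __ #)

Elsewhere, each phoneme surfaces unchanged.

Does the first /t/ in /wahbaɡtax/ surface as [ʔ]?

/t/ (between /ɡ/ and /a/) fails the environment for rule 1, so it stays [t].
The actual realization is [t], not [ʔ].

No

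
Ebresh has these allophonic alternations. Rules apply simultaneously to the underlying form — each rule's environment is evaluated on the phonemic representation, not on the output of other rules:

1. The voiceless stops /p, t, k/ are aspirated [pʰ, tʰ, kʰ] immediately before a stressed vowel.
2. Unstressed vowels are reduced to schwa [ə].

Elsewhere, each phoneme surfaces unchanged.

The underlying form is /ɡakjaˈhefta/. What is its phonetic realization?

/a/ meets the environment for rule 2 (in an unstressed syllable) → [ə].
/k/ (between /a/ and /j/): rule 1 targets it, but not immediately before a stressed vowel → unchanged [k].
/a/ — between /j/ and /h/, in an unstressed syllable — surfaces as [ə] (rule 2).
/e/ (between /h/ and /f/) fails the environment for rule 2, so it stays [e].
/t/ — between /f/ and /a/; rule 1 does not apply here → [t].
/a/ (word-final) occurs in an unstressed syllable → [ə] by rule 2.

[ɡəkjəˈheftə]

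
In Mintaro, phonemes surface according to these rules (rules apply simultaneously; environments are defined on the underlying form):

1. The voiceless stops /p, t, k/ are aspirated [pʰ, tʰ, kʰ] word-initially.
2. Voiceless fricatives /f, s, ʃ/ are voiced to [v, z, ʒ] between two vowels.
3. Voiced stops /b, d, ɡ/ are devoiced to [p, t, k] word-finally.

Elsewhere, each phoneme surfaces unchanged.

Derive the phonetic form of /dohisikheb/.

/d/ (word-initial) is in the target of rule 3 but the environment (word-finally) is not met → [d].
/o/ (between /d/ and /h/): no rule targets it → [o].
/h/ (between /o/ and /i/): no rule targets it → [h].
/i/ (between /h/ and /s/): no rule targets it → [i].
Rule 2 applies to /s/ (between /i/ and /i/: between two vowels) → [z].
/i/ stays [i].
/k/ (between /i/ and /h/) fails the environment for rule 1, so it stays [k].
/h/ — not in any rule's target class → [h].
/e/ (between /h/ and /b/): no rule targets it → [e].
/b/ (word-final): word-finally, so rule 3 applies → [p].

[dohizikhep]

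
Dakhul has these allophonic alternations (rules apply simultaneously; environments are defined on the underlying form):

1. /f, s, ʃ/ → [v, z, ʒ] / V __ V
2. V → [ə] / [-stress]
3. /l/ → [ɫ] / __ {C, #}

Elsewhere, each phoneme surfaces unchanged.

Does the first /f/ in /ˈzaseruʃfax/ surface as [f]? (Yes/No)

Yes

/f/ (between /ʃ/ and /a/) is in the target of rule 1 but the environment (between two vowels) is not met → [f].
The actual realization is [f], which matches [f].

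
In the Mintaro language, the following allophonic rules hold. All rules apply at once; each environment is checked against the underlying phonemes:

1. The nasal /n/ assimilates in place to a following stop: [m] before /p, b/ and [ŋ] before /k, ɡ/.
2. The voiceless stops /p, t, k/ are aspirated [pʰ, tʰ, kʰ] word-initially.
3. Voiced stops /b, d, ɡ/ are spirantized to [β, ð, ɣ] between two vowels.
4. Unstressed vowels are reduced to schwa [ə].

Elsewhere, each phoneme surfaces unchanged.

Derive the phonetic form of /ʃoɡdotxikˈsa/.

/o/ — between /ʃ/ and /ɡ/, in an unstressed syllable — surfaces as [ə] (rule 4).
/ɡ/ (between /o/ and /d/) is in the target of rule 3 but the environment (between two vowels) is not met → [ɡ].
/d/ (between /ɡ/ and /o/): rule 3 targets it, but not between two vowels → unchanged [d].
Rule 4 applies to /o/ (between /d/ and /t/: in an unstressed syllable) → [ə].
/t/ (between /o/ and /x/) is in the target of rule 2 but the environment (word-initially) is not met → [t].
/i/ (between /x/ and /k/): in an unstressed syllable, so rule 4 applies → [ə].
/k/ (between /i/ and /s/): rule 2 targets it, but not word-initially → unchanged [k].
/a/ (word-final) fails the environment for rule 4, so it stays [a].

[ʃəɡdətxəkˈsa]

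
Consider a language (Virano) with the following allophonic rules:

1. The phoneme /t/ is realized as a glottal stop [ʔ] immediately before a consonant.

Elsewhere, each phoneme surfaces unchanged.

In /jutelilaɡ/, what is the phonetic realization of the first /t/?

/t/ (between /u/ and /e/) is in the target of rule 1 but the environment (immediately before a consonant) is not met → [t].

[t]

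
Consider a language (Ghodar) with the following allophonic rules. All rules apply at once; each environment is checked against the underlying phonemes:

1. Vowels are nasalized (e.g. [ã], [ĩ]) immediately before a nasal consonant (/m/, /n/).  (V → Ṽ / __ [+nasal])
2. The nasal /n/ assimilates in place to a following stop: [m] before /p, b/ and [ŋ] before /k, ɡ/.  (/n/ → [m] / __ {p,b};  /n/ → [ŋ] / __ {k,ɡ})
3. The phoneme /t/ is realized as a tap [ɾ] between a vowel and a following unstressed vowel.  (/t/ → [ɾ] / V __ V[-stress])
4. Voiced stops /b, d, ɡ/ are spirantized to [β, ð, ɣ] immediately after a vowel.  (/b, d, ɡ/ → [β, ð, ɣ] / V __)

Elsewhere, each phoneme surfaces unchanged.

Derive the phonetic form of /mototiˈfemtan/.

/m/ stays [m].
/o/ (between /m/ and /t/): rule 1 targets it, but not before a nasal consonant → unchanged [o].
/t/ — between /o/ and /o/, between a vowel and a following unstressed vowel — surfaces as [ɾ] (rule 3).
/o/ — between /t/ and /t/; rule 1 does not apply here → [o].
/t/ (between /o/ and /i/) occurs between a vowel and a following unstressed vowel → [ɾ] by rule 3.
/i/ (between /t/ and /f/) fails the environment for rule 1, so it stays [i].
/f/ (between /i/ and /e/): no rule targets it → [f].
Rule 1 applies to /e/ (between /f/ and /m/: before a nasal consonant) → [ẽ].
/m/ stays [m].
/t/ (between /m/ and /a/) is in the target of rule 3 but the environment (between a vowel and a following unstressed vowel) is not met → [t].
/a/ — between /t/ and /n/, before a nasal consonant — surfaces as [ã] (rule 1).
/n/ — word-final; rule 2 does not apply here → [n].

[moɾoɾiˈfẽmtãn]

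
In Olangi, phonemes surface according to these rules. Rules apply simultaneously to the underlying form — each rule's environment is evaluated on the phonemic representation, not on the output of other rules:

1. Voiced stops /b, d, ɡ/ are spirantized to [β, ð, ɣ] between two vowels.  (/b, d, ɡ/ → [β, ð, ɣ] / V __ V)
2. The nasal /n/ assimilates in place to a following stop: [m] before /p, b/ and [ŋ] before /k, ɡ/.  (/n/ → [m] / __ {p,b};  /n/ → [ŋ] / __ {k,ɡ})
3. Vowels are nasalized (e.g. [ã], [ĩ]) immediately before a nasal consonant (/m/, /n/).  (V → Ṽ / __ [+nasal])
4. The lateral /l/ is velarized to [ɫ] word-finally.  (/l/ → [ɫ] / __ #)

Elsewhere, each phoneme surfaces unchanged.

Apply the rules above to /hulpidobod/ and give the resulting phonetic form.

[hulpiðoβod]

/h/ (word-initial) is unaffected → [h].
/u/ (between /h/ and /l/) is in the target of rule 3 but the environment (before a nasal consonant) is not met → [u].
/l/ (between /u/ and /p/): rule 4 targets it, but not word-finally → unchanged [l].
/p/ — not in any rule's target class → [p].
/i/ — between /p/ and /d/; rule 3 does not apply here → [i].
/d/ (between /i/ and /o/) occurs between two vowels → [ð] by rule 1.
/o/ — between /d/ and /b/; rule 3 does not apply here → [o].
/b/ meets the environment for rule 1 (between two vowels) → [β].
/o/ (between /b/ and /d/) fails the environment for rule 3, so it stays [o].
/d/ (word-final) is in the target of rule 1 but the environment (between two vowels) is not met → [d].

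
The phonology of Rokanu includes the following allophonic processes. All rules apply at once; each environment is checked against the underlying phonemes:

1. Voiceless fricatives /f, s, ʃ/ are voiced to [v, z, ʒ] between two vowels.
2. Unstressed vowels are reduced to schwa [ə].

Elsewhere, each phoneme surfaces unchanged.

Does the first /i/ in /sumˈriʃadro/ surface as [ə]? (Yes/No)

No

/i/ (between /r/ and /ʃ/) is in the target of rule 2 but the environment (in an unstressed syllable) is not met → [i].
The actual realization is [i], not [ə].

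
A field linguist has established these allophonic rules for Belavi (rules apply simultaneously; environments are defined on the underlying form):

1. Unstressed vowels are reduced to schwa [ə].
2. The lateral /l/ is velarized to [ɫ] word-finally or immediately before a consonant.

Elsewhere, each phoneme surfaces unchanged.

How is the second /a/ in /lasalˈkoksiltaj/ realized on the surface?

[ə]

/a/ — between /s/ and /l/, in an unstressed syllable — surfaces as [ə] (rule 1).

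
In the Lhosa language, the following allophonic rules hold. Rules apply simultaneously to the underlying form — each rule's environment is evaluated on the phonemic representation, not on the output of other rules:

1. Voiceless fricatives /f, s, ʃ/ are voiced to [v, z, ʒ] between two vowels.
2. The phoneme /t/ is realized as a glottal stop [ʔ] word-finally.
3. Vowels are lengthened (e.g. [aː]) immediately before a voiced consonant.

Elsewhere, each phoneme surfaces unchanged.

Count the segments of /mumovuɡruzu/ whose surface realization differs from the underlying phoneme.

Segments that undergo a rule: /u/ → [uː] (rule 3); /o/ → [oː] (rule 3); /u/ → [uː] (rule 3); /u/ → [uː] (rule 3).
All other segments surface unchanged.

4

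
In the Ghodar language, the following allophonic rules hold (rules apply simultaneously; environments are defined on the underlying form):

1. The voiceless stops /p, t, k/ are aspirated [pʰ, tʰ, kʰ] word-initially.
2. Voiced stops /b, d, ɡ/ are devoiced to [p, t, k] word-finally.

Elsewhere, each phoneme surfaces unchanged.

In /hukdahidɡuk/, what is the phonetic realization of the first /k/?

/k/ — between /u/ and /d/; rule 1 does not apply here → [k].

[k]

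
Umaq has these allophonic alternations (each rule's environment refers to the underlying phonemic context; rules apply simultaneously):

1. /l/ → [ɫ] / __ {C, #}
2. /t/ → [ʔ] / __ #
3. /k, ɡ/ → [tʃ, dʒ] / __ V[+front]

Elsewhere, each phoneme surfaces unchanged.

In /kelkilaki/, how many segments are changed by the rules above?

4

Segments that undergo a rule: /k/ → [tʃ] (rule 3); /l/ → [ɫ] (rule 1); /k/ → [tʃ] (rule 3); /k/ → [tʃ] (rule 3).
All other segments surface unchanged.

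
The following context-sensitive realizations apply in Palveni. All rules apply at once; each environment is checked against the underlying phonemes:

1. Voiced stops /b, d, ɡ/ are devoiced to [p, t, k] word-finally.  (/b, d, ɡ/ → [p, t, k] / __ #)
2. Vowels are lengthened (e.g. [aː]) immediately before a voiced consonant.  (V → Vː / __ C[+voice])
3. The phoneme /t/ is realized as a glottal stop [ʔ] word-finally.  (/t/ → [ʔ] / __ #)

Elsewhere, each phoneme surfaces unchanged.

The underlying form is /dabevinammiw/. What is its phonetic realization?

/d/ (word-initial) fails the environment for rule 1, so it stays [d].
/a/ (between /d/ and /b/) occurs before a voiced consonant → [aː] by rule 2.
/b/ — between /a/ and /e/; rule 1 does not apply here → [b].
Rule 2 applies to /e/ (between /b/ and /v/: before a voiced consonant) → [eː].
/v/ stays [v].
/i/ (between /v/ and /n/) occurs before a voiced consonant → [iː] by rule 2.
/n/ stays [n].
/a/ (between /n/ and /m/) occurs before a voiced consonant → [aː] by rule 2.
/m/ (between /a/ and /m/): no rule targets it → [m].
/m/ — not in any rule's target class → [m].
/i/ meets the environment for rule 2 (before a voiced consonant) → [iː].
/w/ stays [w].

[daːbeːviːnaːmmiːw]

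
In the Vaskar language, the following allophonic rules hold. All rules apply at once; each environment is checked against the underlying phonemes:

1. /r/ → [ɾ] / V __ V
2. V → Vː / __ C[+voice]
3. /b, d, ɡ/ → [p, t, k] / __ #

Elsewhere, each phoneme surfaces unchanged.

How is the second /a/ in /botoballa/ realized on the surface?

/a/ (word-final) fails the environment for rule 2, so it stays [a].

[a]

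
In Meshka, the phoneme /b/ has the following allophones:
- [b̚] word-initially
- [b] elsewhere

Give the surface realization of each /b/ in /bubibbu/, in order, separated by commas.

Occurrence 1 (position 1): word-initially → [b̚].
Occurrence 2 (position 3): no conditioning environment matches → elsewhere allophone [b].
Occurrence 3 (position 5): no conditioning environment matches → elsewhere allophone [b].
Occurrence 4 (position 6): no conditioning environment matches → elsewhere allophone [b].

[b̚], [b], [b], [b]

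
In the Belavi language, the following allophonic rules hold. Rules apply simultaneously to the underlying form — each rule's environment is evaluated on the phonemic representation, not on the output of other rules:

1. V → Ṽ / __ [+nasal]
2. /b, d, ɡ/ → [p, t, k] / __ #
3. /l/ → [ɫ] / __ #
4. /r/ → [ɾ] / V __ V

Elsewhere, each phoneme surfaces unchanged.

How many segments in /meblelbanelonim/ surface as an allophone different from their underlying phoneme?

Segments that undergo a rule: /a/ → [ã] (rule 1); /o/ → [õ] (rule 1); /i/ → [ĩ] (rule 1).
All other segments surface unchanged.

3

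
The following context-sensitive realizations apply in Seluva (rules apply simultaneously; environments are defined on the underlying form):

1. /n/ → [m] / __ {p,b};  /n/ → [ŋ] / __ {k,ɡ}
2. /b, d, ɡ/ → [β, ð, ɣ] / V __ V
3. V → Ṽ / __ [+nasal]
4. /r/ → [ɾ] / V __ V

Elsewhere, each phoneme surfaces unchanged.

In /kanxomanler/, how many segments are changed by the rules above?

Segments that undergo a rule: /a/ → [ã] (rule 3); /o/ → [õ] (rule 3); /a/ → [ã] (rule 3).
All other segments surface unchanged.

3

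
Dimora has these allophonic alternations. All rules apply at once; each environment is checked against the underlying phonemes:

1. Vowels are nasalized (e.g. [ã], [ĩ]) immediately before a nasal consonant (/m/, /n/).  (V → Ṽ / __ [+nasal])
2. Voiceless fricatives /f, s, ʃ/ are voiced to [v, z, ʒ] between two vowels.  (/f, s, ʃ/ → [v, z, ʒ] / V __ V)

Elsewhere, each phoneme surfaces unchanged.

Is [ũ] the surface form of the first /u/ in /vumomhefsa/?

/u/ — between /v/ and /m/, before a nasal consonant — surfaces as [ũ] (rule 1).
The actual realization is [ũ], which matches [ũ].

Yes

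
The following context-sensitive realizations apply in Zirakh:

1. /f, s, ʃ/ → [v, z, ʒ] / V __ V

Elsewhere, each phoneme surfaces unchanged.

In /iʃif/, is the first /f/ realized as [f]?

Yes

/f/ — word-final; rule 1 does not apply here → [f].
The actual realization is [f], which matches [f].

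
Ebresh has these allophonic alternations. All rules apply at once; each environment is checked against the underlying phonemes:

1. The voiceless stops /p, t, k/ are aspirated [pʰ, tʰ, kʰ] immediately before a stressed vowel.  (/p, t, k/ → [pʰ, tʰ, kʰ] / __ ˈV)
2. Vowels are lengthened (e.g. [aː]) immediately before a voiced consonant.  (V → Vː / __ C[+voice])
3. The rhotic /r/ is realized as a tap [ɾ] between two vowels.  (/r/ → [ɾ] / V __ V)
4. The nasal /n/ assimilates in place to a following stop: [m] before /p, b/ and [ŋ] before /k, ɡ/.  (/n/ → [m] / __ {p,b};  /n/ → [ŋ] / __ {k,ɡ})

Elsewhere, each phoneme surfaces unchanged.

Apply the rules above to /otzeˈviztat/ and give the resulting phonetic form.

/o/ — word-initial; rule 2 does not apply here → [o].
/t/ (between /o/ and /z/) fails the environment for rule 1, so it stays [t].
/z/ (between /t/ and /e/) is unaffected → [z].
/e/ (between /z/ and /v/) occurs before a voiced consonant → [eː] by rule 2.
/v/ — not in any rule's target class → [v].
/i/ meets the environment for rule 2 (before a voiced consonant) → [iː].
/z/ stays [z].
/t/ (between /z/ and /a/): rule 1 targets it, but not immediately before a stressed vowel → unchanged [t].
/a/ (between /t/ and /t/) fails the environment for rule 2, so it stays [a].
/t/ (word-final) fails the environment for rule 1, so it stays [t].

[otzeːˈviːztat]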